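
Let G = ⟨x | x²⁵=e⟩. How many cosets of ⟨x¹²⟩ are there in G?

First find ord(x¹²) by computing successive powers:
  (x¹²)¹ = x¹², (x¹²)² = x²⁴, (x¹²)³ = x¹¹, (x¹²)⁴ = x²³, (x¹²)⁵ = x¹⁰, (x¹²)⁶ = x²², (x¹²)⁷ = x⁹, (x¹²)⁸ = x²¹, (x¹²)⁹ = x⁸, (x¹²)¹⁰ = x²⁰, (x¹²)¹¹ = x⁷, (x¹²)¹² = x¹⁹, (x¹²)¹³ = x⁶, (x¹²)¹⁴ = x¹⁸, (x¹²)¹⁵ = x⁵, (x¹²)¹⁶ = x¹⁷, (x¹²)¹⁷ = x⁴, (x¹²)¹⁸ = x¹⁶, (x¹²)¹⁹ = x³, (x¹²)²⁰ = x¹⁵, (x¹²)²¹ = x², (x¹²)²² = x¹⁴, (x¹²)²³ = x, (x¹²)²⁴ = x¹³, (x¹²)²⁵ = e.
So |⟨x¹²⟩| = ord(x¹²) = 25. With |G| = 25, by Lagrange [G : ⟨x¹²⟩] = 25/25 = 1.

Answer: 1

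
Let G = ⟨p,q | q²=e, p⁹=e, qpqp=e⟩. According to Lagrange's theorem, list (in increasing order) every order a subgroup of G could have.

|G| = 18 = 2 · 3². By Lagrange's theorem the order of any subgroup divides 18; the divisors of 18 are 1, 2, 3, 6, 9, 18.

Answer: 1, 2, 3, 6, 9, 18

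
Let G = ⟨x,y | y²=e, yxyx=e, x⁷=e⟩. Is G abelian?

x·y = xy but y·x = x⁶y, so x·y ≠ y·x and G is not abelian.

Answer: No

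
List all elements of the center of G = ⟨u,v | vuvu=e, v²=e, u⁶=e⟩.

An element z ∈ Z(G) iff z commutes with every generator.
For example u³ is central: (u³)·u = u⁴ = u·(u³); (u³)·v = u³v = v·(u³).
Whereas u ∉ Z(G) since u·v = uv ≠ u⁵v = v·u.
Checking each of the 12 elements this way gives Z(G) = {e, u³}, of order 2.

Answer: {e, u³}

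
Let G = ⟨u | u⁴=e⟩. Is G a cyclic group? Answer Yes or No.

|G| = 4. The element u has order 4 (its powers give 4 distinct elements), so ⟨u⟩ = G and G is cyclic.

Answer: Yes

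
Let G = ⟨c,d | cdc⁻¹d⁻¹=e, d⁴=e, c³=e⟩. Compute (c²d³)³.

Compute successive powers of (c²d³), reducing at each step:
  (c²d³)²: (c²d³) · c² = cd³;   (cd³) · d³ = cd²
  (c²d³)³: (cd²) · c² = d²;   (d²) · d³ = d

Answer: d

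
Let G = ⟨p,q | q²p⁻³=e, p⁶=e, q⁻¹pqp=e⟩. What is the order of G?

Enumerate words in the generators, reducing via the relations: the distinct elements are
  {e, p, q, pq, p², p³, p⁴, p⁵, p²q, q⁻¹, pq⁻¹, p²q⁻¹}.
No further products give new elements, so |G| = 12.

Answer: 12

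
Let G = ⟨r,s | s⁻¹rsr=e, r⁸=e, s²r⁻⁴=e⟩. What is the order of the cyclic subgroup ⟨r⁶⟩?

|⟨r⁶⟩| equals the order of r⁶. Compute successive powers until reaching e:
  (r⁶)¹ = r⁶, (r⁶)² = r⁴, (r⁶)³ = r², (r⁶)⁴ = e.
The smallest positive k with (r⁶)ᵏ = e is 4, so |⟨r⁶⟩| = 4.

Answer: 4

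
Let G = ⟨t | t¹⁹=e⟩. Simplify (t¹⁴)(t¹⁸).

Compute (t¹⁴) · (t¹⁸) by multiplying left to right and reducing via the relations at each step:
  (t¹⁴) · t¹⁸ = t¹³

Answer: t¹³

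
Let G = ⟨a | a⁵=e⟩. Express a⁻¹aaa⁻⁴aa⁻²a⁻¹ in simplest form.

Multiply left to right, reducing at each step:
  (a⁴) · a = e
  e · a = a
  a · a⁻⁴ = a²
  (a²) · a = a³
  (a³) · a⁻² = a
  a · a⁻¹ = e

Answer: e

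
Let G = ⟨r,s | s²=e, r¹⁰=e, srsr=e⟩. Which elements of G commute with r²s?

⟨r²s⟩ ⊆ C_G(r²s) since powers of r²s commute with r²s; so |C_G(r²s)| ≥ |⟨r²s⟩| = 2.
By orbit–stabilizer, |C_G(r²s)| = |G| / |conj. class of r²s| = 20 / 5 = 4.
The 4 elements commuting with r²s are {e, r⁵, r²s, r⁷s}.

Answer: {e, r⁵, r²s, r⁷s}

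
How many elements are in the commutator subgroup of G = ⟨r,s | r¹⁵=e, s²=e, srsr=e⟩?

G' = [G, G] is generated by all commutators. The generator-pair commutators are: [r, s] = r².
The subgroup they normally generate is {e, r, r², r³, r⁴, r⁵, r⁶, r⁷, r⁸, r⁹, r¹⁰, r¹¹, r¹², r¹³, r¹⁴}, of order 15.
Check: |G/G'| = 30/15 = 2 is the order of the abelianisation.

Answer: 15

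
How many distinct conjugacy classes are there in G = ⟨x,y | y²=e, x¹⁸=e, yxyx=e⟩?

The conjugacy classes (representative and size) are:
  [e] (size 1), [x] (size 2), [x²] (size 2), [x³] (size 2), [x¹⁴] (size 2), [x⁵] (size 2), [x¹²] (size 2), [x⁷] (size 2), [x¹⁰] (size 2), [x⁹] (size 1), [x¹⁰y] (size 9), [xy] (size 9).
Class equation: 1 + 2 + 2 + 2 + 2 + 2 + 2 + 2 + 2 + 1 + 9 + 9 = 36 = |G|. So G has 12 conjugacy classes.

Answer: 12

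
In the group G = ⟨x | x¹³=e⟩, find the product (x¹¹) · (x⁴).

Compute (x¹¹) · (x⁴) by multiplying left to right and reducing via the relations at each step:
  (x¹¹) · x⁴ = x²

Answer: x²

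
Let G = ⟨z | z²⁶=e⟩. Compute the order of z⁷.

Compute successive powers until reaching e:
  (z⁷)¹ = z⁷, (z⁷)² = z¹⁴, (z⁷)³ = z²¹, (z⁷)⁴ = z², (z⁷)⁵ = z⁹, (z⁷)⁶ = z¹⁶, (z⁷)⁷ = z²³, (z⁷)⁸ = z⁴, (z⁷)⁹ = z¹¹, (z⁷)¹⁰ = z¹⁸, (z⁷)¹¹ = z²⁵, (z⁷)¹² = z⁶, (z⁷)¹³ = z¹³, (z⁷)¹⁴ = z²⁰, (z⁷)¹⁵ = z, (z⁷)¹⁶ = z⁸, (z⁷)¹⁷ = z¹⁵, (z⁷)¹⁸ = z²², (z⁷)¹⁹ = z³, (z⁷)²⁰ = z¹⁰, (z⁷)²¹ = z¹⁷, (z⁷)²² = z²⁴, (z⁷)²³ = z⁵, (z⁷)²⁴ = z¹², (z⁷)²⁵ = z¹⁹, (z⁷)²⁶ = e.
The smallest positive k with (z⁷)ᵏ = e is 26.

Answer: 26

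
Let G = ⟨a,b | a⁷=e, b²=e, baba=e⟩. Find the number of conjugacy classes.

The conjugacy classes (representative and size) are:
  [e] (size 1), [a⁶] (size 2), [a⁵] (size 2), [a⁴] (size 2), [ab] (size 7).
Class equation: 1 + 2 + 2 + 2 + 7 = 14 = |G|. So G has 5 conjugacy classes.

Answer: 5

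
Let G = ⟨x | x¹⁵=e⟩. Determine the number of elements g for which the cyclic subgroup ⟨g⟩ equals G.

G is cyclic of order 15. An element generates G iff its order is 15, and a cyclic group of order 15 has exactly φ(15) = 8 such elements.

Answer: 8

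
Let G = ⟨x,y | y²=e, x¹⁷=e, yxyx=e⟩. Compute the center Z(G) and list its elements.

An element z ∈ Z(G) iff z commutes with every generator.
For example e is central: e·x = x = x·e; e·y = y = y·e.
Whereas x ∉ Z(G) since x·y = xy ≠ x¹⁶y = y·x.
Checking each of the 34 elements this way gives Z(G) = {e}, of order 1.

Answer: {e}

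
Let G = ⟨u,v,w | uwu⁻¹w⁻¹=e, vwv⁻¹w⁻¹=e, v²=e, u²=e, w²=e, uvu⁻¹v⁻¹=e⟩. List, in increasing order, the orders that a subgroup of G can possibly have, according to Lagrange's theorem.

|G| = 8 = 2³. By Lagrange's theorem the order of any subgroup divides 8; the divisors of 8 are 1, 2, 4, 8.

Answer: 1, 2, 4, 8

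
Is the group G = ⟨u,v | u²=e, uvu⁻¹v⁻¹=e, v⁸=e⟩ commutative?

Each pair of generators commutes: u·v = uv = v·u. Since the generators pairwise commute, every element of G commutes with every other, so G is abelian.

Answer: Yes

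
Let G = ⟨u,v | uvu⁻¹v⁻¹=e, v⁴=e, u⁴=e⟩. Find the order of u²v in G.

Compute successive powers until reaching e:
  (u²v)¹ = u²v, (u²v)² = v², (u²v)³ = u²v³, (u²v)⁴ = e.
The smallest positive k with (u²v)ᵏ = e is 4.

Answer: 4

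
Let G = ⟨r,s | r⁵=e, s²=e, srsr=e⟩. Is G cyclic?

Every cyclic group is abelian. But r·s = rs while s·r = r⁴s, so r·s ≠ s·r and G is not abelian. Hence G is not cyclic.

Answer: No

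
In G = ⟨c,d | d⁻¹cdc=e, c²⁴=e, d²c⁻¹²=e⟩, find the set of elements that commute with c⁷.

⟨c⁷⟩ ⊆ C_G(c⁷) since powers of c⁷ commute with c⁷; so |C_G(c⁷)| ≥ |⟨c⁷⟩| = 24.
By orbit–stabilizer, |C_G(c⁷)| = |G| / |conj. class of c⁷| = 48 / 2 = 24.
The 24 elements commuting with c⁷ are {e, c, c², c³, c⁴, c⁵, c⁶, c⁷, c⁸, c⁹, c¹⁰, c¹¹, c¹², c¹³, c¹⁴, c¹⁵, c¹⁶, c¹⁷, c¹⁸, c¹⁹, c²⁰, c²¹, c²², c²³}.

Answer: {e, c, c², c³, c⁴, c⁵, c⁶, c⁷, c⁸, c⁹, c¹⁰, c¹¹, c¹², c¹³, c¹⁴, c¹⁵, c¹⁶, c¹⁷, c¹⁸, c¹⁹, c²⁰, c²¹, c²², c²³}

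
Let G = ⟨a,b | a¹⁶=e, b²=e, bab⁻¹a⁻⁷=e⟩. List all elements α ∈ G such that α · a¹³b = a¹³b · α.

⟨a¹³b⟩ ⊆ C_G(a¹³b) since powers of a¹³b commute with a¹³b; so |C_G(a¹³b)| ≥ |⟨a¹³b⟩| = 4.
By orbit–stabilizer, |C_G(a¹³b)| = |G| / |conj. class of a¹³b| = 32 / 8 = 4.
The 4 elements commuting with a¹³b are {e, a⁸, a⁵b, a¹³b}.

Answer: {e, a⁸, a⁵b, a¹³b}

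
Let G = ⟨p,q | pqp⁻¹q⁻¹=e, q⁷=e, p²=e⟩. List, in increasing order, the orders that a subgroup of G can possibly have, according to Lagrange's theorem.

|G| = 14 = 2 · 7. By Lagrange's theorem the order of any subgroup divides 14; the divisors of 14 are 1, 2, 7, 14.

Answer: 1, 2, 7, 14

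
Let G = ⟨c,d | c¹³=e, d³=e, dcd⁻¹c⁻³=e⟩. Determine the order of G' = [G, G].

G' = [G, G] is generated by all commutators. The generator-pair commutators are: [c, d] = c¹¹.
The subgroup they normally generate is {e, c, c², c³, c⁴, c⁵, c⁶, c⁷, c⁸, c⁹, c¹⁰, c¹¹, c¹²}, of order 13.
Check: |G/G'| = 39/13 = 3 is the order of the abelianisation.

Answer: 13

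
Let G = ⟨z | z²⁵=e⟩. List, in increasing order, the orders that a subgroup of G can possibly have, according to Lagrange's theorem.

|G| = 25 = 5². By Lagrange's theorem the order of any subgroup divides 25; the divisors of 25 are 1, 5, 25.

Answer: 1, 5, 25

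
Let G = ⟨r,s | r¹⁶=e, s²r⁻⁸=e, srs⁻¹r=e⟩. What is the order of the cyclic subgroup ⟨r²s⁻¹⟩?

|⟨r²s⁻¹⟩| equals the order of r²s⁻¹. Compute successive powers until reaching e:
  (r²s⁻¹)¹ = r²s⁻¹, (r²s⁻¹)² = r⁸, (r²s⁻¹)³ = r²s, (r²s⁻¹)⁴ = e.
The smallest positive k with (r²s⁻¹)ᵏ = e is 4, so |⟨r²s⁻¹⟩| = 4.

Answer: 4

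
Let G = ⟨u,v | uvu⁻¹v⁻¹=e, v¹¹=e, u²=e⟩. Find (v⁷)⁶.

Compute successive powers of (v⁷), reducing at each step:
  (v⁷)²: (v⁷) · v⁷ = v³
  (v⁷)³: (v³) · v⁷ = v¹⁰
  (v⁷)⁴: (v¹⁰) · v⁷ = v⁶
  (v⁷)⁵: (v⁶) · v⁷ = v²
  (v⁷)⁶: (v²) · v⁷ = v⁹

Answer: v⁹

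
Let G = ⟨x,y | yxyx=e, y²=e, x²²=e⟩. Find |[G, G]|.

G' = [G, G] is generated by all commutators. The generator-pair commutators are: [x, y] = x².
The subgroup they normally generate is {e, x², x⁴, x⁶, x⁸, x¹⁰, x¹², x¹⁴, x¹⁶, x¹⁸, x²⁰}, of order 11.
Check: |G/G'| = 44/11 = 4 is the order of the abelianisation.

Answer: 11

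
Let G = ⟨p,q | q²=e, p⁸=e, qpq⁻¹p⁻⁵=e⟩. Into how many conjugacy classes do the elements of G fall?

The conjugacy classes (representative and size) are:
  [e] (size 1), [p⁵] (size 2), [p²] (size 1), [p⁷] (size 2), [p⁴] (size 1), [p⁶] (size 1), [q] (size 2), [p⁵q] (size 2), [p²q] (size 2), [p³q] (size 2).
Class equation: 1 + 2 + 1 + 2 + 1 + 1 + 2 + 2 + 2 + 2 = 16 = |G|. So G has 10 conjugacy classes.

Answer: 10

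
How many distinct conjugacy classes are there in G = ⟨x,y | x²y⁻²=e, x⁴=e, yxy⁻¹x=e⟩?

The conjugacy classes (representative and size) are:
  [e] (size 1), [x³] (size 2), [x²] (size 1), [y⁻¹] (size 2), [xy] (size 2).
Class equation: 1 + 2 + 1 + 2 + 2 = 8 = |G|. So G has 5 conjugacy classes.

Answer: 5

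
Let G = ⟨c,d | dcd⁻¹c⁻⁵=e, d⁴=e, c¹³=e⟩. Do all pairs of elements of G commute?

c·d = cd but d·c = c⁵d, so c·d ≠ d·c and G is not abelian.

Answer: No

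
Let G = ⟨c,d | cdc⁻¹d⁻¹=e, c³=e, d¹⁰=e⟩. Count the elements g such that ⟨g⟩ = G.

G is cyclic of order 30. An element generates G iff its order is 30, and a cyclic group of order 30 has exactly φ(30) = 8 such elements.

Answer: 8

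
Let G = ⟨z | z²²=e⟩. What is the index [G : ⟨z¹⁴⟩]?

First find ord(z¹⁴) by computing successive powers:
  (z¹⁴)¹ = z¹⁴, (z¹⁴)² = z⁶, (z¹⁴)³ = z²⁰, (z¹⁴)⁴ = z¹², (z¹⁴)⁵ = z⁴, (z¹⁴)⁶ = z¹⁸, (z¹⁴)⁷ = z¹⁰, (z¹⁴)⁸ = z², (z¹⁴)⁹ = z¹⁶, (z¹⁴)¹⁰ = z⁸, (z¹⁴)¹¹ = e.
So |⟨z¹⁴⟩| = ord(z¹⁴) = 11. With |G| = 22, by Lagrange [G : ⟨z¹⁴⟩] = 22/11 = 2.

Answer: 2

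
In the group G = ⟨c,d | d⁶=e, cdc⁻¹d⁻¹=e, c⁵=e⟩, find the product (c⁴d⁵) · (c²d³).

Compute (c⁴d⁵) · (c²d³) by multiplying left to right and reducing via the relations at each step:
  (c⁴d⁵) · c² = cd⁵
  (cd⁵) · d³ = cd²

Answer: cd²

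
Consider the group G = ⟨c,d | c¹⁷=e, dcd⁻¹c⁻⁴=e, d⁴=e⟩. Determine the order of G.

Enumerate words in the generators, reducing via the relations: the distinct elements are
  {c, d, e, cd, c², c³, c⁴, c⁵, c⁶, c⁷, c⁸, c⁹, d², d³, cd², cd³, c²d, c³d, c¹², c¹³, c¹¹, c¹⁰, c¹⁴, c¹⁵, c¹⁶, c⁴d, c⁵d, c⁶d, c⁷d, c⁸d, c⁹d, c²d², c²d³, c³d², c³d³, c¹²d, c¹³d, c¹¹d, c¹⁰d, c¹⁴d, c¹⁵d, c¹⁶d, c⁴d², c⁴d³, c⁵d², c⁵d³, c⁶d², c⁶d³, c⁷d², c⁷d³, c⁸d², c⁸d³, c⁹d², c⁹d³, c¹²d², c¹²d³, c¹³d², c¹³d³, c¹¹d², c¹¹d³, c¹⁰d², c¹⁰d³, c¹⁴d², c¹⁴d³, c¹⁵d², c¹⁵d³, c¹⁶d², c¹⁶d³}.
No further products give new elements, so |G| = 68.

Answer: 68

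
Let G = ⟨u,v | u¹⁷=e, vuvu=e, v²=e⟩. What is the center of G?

An element z ∈ Z(G) iff z commutes with every generator.
For example e is central: e·u = u = u·e; e·v = v = v·e.
Whereas u ∉ Z(G) since u·v = uv ≠ u¹⁶v = v·u.
Checking each of the 34 elements this way gives Z(G) = {e}, of order 1.

Answer: {e}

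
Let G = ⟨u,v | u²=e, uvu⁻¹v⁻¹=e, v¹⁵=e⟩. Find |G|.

Enumerate words in the generators, reducing via the relations: the distinct elements are
  {e, u, v, uv, v², v³, v⁴, v⁵, v⁶, v⁷, v⁸, v⁹, uv², uv³, uv⁴, uv⁵, uv⁶, uv⁷, uv⁸, uv⁹, v¹², v¹³, v¹¹, v¹⁰, v¹⁴, uv¹², uv¹³, uv¹¹, uv¹⁰, uv¹⁴}.
No further products give new elements, so |G| = 30.

Answer: 30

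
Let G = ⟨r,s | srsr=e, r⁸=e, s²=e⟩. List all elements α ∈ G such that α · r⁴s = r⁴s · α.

⟨r⁴s⟩ ⊆ C_G(r⁴s) since powers of r⁴s commute with r⁴s; so |C_G(r⁴s)| ≥ |⟨r⁴s⟩| = 2.
By orbit–stabilizer, |C_G(r⁴s)| = |G| / |conj. class of r⁴s| = 16 / 4 = 4.
The 4 elements commuting with r⁴s are {e, r⁴, s, r⁴s}.

Answer: {e, r⁴, s, r⁴s}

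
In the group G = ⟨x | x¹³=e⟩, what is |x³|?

Compute successive powers until reaching e:
  (x³)¹ = x³, (x³)² = x⁶, (x³)³ = x⁹, (x³)⁴ = x¹², (x³)⁵ = x², (x³)⁶ = x⁵, (x³)⁷ = x⁸, (x³)⁸ = x¹¹, (x³)⁹ = x, (x³)¹⁰ = x⁴, (x³)¹¹ = x⁷, (x³)¹² = x¹⁰, (x³)¹³ = e.
The smallest positive k with (x³)ᵏ = e is 13.

Answer: 13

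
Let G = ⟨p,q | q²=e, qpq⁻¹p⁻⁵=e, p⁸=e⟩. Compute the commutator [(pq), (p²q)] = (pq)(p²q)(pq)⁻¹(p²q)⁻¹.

[(pq), (p²q)] = (pq)·(p²q)·(pq)⁻¹·(p²q)⁻¹.
  (pq) · (p²q) = p³
  (p³) · (p³q) = p⁶q
  (p⁶q) · (p⁶q) = p⁴

Answer: p⁴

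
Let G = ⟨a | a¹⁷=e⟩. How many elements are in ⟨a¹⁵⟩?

|⟨a¹⁵⟩| equals the order of a¹⁵. Compute successive powers until reaching e:
  (a¹⁵)¹ = a¹⁵, (a¹⁵)² = a¹³, (a¹⁵)³ = a¹¹, (a¹⁵)⁴ = a⁹, (a¹⁵)⁵ = a⁷, (a¹⁵)⁶ = a⁵, (a¹⁵)⁷ = a³, (a¹⁵)⁸ = a, (a¹⁵)⁹ = a¹⁶, (a¹⁵)¹⁰ = a¹⁴, (a¹⁵)¹¹ = a¹², (a¹⁵)¹² = a¹⁰, (a¹⁵)¹³ = a⁸, (a¹⁵)¹⁴ = a⁶, (a¹⁵)¹⁵ = a⁴, (a¹⁵)¹⁶ = a², (a¹⁵)¹⁷ = e.
The smallest positive k with (a¹⁵)ᵏ = e is 17, so |⟨a¹⁵⟩| = 17.

Answer: 17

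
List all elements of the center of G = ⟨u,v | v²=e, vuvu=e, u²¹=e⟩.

An element z ∈ Z(G) iff z commutes with every generator.
For example e is central: e·u = u = u·e; e·v = v = v·e.
Whereas u ∉ Z(G) since u·v = uv ≠ u²⁰v = v·u.
Checking each of the 42 elements this way gives Z(G) = {e}, of order 1.

Answer: {e}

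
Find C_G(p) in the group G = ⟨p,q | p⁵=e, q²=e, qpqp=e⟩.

⟨p⟩ ⊆ C_G(p) since powers of p commute with p; so |C_G(p)| ≥ |⟨p⟩| = 5.
By orbit–stabilizer, |C_G(p)| = |G| / |conj. class of p| = 10 / 2 = 5.
The 5 elements commuting with p are {e, p, p², p³, p⁴}.

Answer: {e, p, p², p³, p⁴}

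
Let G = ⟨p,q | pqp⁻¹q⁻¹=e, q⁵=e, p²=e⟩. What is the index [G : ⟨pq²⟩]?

First find ord(pq²) by computing successive powers:
  (pq²)¹ = pq², (pq²)² = q⁴, (pq²)³ = pq, (pq²)⁴ = q³, (pq²)⁵ = p, (pq²)⁶ = q², (pq²)⁷ = pq⁴, (pq²)⁸ = q, (pq²)⁹ = pq³, (pq²)¹⁰ = e.
So |⟨pq²⟩| = ord(pq²) = 10. With |G| = 10, by Lagrange [G : ⟨pq²⟩] = 10/10 = 1.

Answer: 1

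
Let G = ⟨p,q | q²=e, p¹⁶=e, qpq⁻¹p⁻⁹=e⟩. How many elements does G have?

Enumerate words in the generators, reducing via the relations: the distinct elements are
  {e, p, q, pq, p², p³, p⁴, p⁵, p⁶, p⁷, p⁸, p⁹, p²q, p³q, p¹², p¹³, p¹¹, p¹⁰, p¹⁴, p¹⁵, p⁴q, p⁵q, p⁶q, p⁷q, p⁸q, p⁹q, p¹²q, p¹³q, p¹¹q, p¹⁰q, p¹⁴q, p¹⁵q}.
No further products give new elements, so |G| = 32.

Answer: 32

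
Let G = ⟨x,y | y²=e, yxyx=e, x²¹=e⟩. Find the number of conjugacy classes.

The conjugacy classes (representative and size) are:
  [e] (size 1), [x²⁰] (size 2), [x²] (size 2), [x³] (size 2), [x¹⁷] (size 2), [x⁵] (size 2), [x⁶] (size 2), [x⁷] (size 2), [x⁸] (size 2), [x⁹] (size 2), [x¹⁰] (size 2), [y] (size 21).
Class equation: 1 + 2 + 2 + 2 + 2 + 2 + 2 + 2 + 2 + 2 + 2 + 21 = 42 = |G|. So G has 12 conjugacy classes.

Answer: 12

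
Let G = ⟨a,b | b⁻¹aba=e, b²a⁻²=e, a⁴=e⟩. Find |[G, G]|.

G' = [G, G] is generated by all commutators. The generator-pair commutators are: [a, b] = a².
The subgroup they normally generate is {e, a²}, of order 2.
Check: |G/G'| = 8/2 = 4 is the order of the abelianisation.

Answer: 2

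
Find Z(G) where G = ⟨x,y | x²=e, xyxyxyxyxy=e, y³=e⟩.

An element z ∈ Z(G) iff z commutes with every generator.
For example e is central: e·x = x = x·e; e·y = y = y·e.
Whereas x ∉ Z(G) since x·y = xy ≠ yx = y·x.
Checking each of the 60 elements this way gives Z(G) = {e}, of order 1.

Answer: {e}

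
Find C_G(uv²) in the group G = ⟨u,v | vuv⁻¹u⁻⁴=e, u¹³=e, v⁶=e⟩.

⟨uv²⟩ ⊆ C_G(uv²) since powers of uv² commute with uv²; so |C_G(uv²)| ≥ |⟨uv²⟩| = 3.
By orbit–stabilizer, |C_G(uv²)| = |G| / |conj. class of uv²| = 78 / 13 = 6.
The 6 elements commuting with uv² are {e, uv², u⁴v⁴, u⁸v, u¹¹v⁵, u¹²v³}.

Answer: {e, uv², u⁴v⁴, u⁸v, u¹¹v⁵, u¹²v³}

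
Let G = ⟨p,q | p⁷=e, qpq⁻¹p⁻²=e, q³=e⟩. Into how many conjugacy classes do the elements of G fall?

The conjugacy classes (representative and size) are:
  [e] (size 1), [p²] (size 3), [p⁵] (size 3), [q] (size 7), [q²] (size 7).
Class equation: 1 + 3 + 3 + 7 + 7 = 21 = |G|. So G has 5 conjugacy classes.

Answer: 5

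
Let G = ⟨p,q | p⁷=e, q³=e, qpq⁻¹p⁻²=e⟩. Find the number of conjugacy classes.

The conjugacy classes (representative and size) are:
  [e] (size 1), [p²] (size 3), [p⁵] (size 3), [q] (size 7), [q²] (size 7).
Class equation: 1 + 3 + 3 + 7 + 7 = 21 = |G|. So G has 5 conjugacy classes.

Answer: 5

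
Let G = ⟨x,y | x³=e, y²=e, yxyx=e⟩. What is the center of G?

An element z ∈ Z(G) iff z commutes with every generator.
For example e is central: e·x = x = x·e; e·y = y = y·e.
Whereas x ∉ Z(G) since x·y = xy ≠ x²y = y·x.
Checking each of the 6 elements this way gives Z(G) = {e}, of order 1.

Answer: {e}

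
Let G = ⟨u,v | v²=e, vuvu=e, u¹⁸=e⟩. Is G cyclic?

Every cyclic group is abelian. But u·v = uv while v·u = u¹⁷v, so u·v ≠ v·u and G is not abelian. Hence G is not cyclic.

Answer: No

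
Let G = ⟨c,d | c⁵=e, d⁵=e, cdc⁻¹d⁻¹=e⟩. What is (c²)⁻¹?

The order of (c²) is 5 (smallest k with (c²)ᵏ = e), so (c²)⁻¹ = (c²)⁴ = c³.
Check: (c²) · (c³) → (c²) · c³ = e, giving e as required.

Answer: c³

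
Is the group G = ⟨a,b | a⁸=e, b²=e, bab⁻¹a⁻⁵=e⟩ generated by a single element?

Every cyclic group is abelian. But a·b = ab while b·a = a⁵b, so a·b ≠ b·a and G is not abelian. Hence G is not cyclic.

Answer: No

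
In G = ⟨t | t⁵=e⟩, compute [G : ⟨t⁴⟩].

First find ord(t⁴) by computing successive powers:
  (t⁴)¹ = t⁴, (t⁴)² = t³, (t⁴)³ = t², (t⁴)⁴ = t, (t⁴)⁵ = e.
So |⟨t⁴⟩| = ord(t⁴) = 5. With |G| = 5, by Lagrange [G : ⟨t⁴⟩] = 5/5 = 1.

Answer: 1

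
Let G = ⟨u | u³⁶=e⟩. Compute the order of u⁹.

Compute successive powers until reaching e:
  (u⁹)¹ = u⁹, (u⁹)² = u¹⁸, (u⁹)³ = u²⁷, (u⁹)⁴ = e.
The smallest positive k with (u⁹)ᵏ = e is 4.

Answer: 4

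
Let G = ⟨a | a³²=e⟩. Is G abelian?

G has a single generator, so G is cyclic and hence abelian.

Answer: Yes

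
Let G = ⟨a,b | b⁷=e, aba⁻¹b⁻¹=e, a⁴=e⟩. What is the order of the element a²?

Compute successive powers until reaching e:
  (a²)¹ = a², (a²)² = e.
The smallest positive k with (a²)ᵏ = e is 2.

Answer: 2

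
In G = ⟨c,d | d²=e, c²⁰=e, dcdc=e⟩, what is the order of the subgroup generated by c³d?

|⟨c³d⟩| equals the order of c³d. Compute successive powers until reaching e:
  (c³d)¹ = c³d, (c³d)² = e.
The smallest positive k with (c³d)ᵏ = e is 2, so |⟨c³d⟩| = 2.

Answer: 2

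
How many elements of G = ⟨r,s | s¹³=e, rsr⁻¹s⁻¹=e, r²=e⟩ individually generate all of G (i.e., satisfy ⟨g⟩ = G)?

G is cyclic of order 26. An element generates G iff its order is 26, and a cyclic group of order 26 has exactly φ(26) = 12 such elements.

Answer: 12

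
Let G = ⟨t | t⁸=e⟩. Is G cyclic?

|G| = 8. The element t has order 8 (its powers give 8 distinct elements), so ⟨t⟩ = G and G is cyclic.

Answer: Yes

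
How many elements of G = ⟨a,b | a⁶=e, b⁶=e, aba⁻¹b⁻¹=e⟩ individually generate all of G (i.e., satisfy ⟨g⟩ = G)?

⟨g⟩ = G would require ord(g) = |G| = 36, but the maximum element order in G is 6 < 36. So G is not cyclic and no single element generates it: the count is 0.

Answer: 0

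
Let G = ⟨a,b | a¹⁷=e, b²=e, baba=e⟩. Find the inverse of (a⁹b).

The order of (a⁹b) is 2 (smallest k with (a⁹b)ᵏ = e), so (a⁹b)⁻¹ = (a⁹b)¹ = a⁹b.
Check: (a⁹b) · (a⁹b) → (a⁹b) · a⁹ = b;   b · b = e, giving e as required.

Answer: a⁹b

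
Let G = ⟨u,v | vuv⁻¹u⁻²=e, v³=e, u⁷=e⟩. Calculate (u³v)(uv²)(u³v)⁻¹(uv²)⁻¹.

[(u³v), (uv²)] = (u³v)·(uv²)·(u³v)⁻¹·(uv²)⁻¹.
  (u³v) · (uv²) = u⁵
  (u⁵) · (u²v²) = v²
  (v²) · (u⁵v) = u⁶

Answer: u⁶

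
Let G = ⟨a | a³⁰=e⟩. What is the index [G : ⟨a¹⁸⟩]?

First find ord(a¹⁸) by computing successive powers:
  (a¹⁸)¹ = a¹⁸, (a¹⁸)² = a⁶, (a¹⁸)³ = a²⁴, (a¹⁸)⁴ = a¹², (a¹⁸)⁵ = e.
So |⟨a¹⁸⟩| = ord(a¹⁸) = 5. With |G| = 30, by Lagrange [G : ⟨a¹⁸⟩] = 30/5 = 6.

Answer: 6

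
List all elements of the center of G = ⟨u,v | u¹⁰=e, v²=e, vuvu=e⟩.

An element z ∈ Z(G) iff z commutes with every generator.
For example u⁵ is central: (u⁵)·u = u⁶ = u·(u⁵); (u⁵)·v = u⁵v = v·(u⁵).
Whereas u ∉ Z(G) since u·v = uv ≠ u⁹v = v·u.
Checking each of the 20 elements this way gives Z(G) = {e, u⁵}, of order 2.

Answer: {e, u⁵}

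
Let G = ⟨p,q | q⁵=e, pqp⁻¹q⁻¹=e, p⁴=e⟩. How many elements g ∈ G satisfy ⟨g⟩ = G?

G is cyclic of order 20. An element generates G iff its order is 20, and a cyclic group of order 20 has exactly φ(20) = 8 such elements.

Answer: 8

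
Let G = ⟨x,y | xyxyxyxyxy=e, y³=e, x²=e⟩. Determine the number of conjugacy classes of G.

The conjugacy classes (representative and size) are:
  [e] (size 1), [xyxy²xyxy²x] (size 15), [yxyxy²x] (size 20), [xy²xy²x] (size 12), [y²xyxy²] (size 12).
Class equation: 1 + 15 + 20 + 12 + 12 = 60 = |G|. So G has 5 conjugacy classes.

Answer: 5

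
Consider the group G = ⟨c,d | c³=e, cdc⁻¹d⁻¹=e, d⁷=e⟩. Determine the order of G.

Enumerate words in the generators, reducing via the relations: the distinct elements are
  {c, d, e, cd, c², d², d³, d⁴, d⁵, d⁶, cd², cd³, cd⁴, cd⁵, cd⁶, c²d, c²d², c²d³, c²d⁴, c²d⁵, c²d⁶}.
No further products give new elements, so |G| = 21.

Answer: 21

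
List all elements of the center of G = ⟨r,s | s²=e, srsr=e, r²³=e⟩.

An element z ∈ Z(G) iff z commutes with every generator.
For example e is central: e·r = r = r·e; e·s = s = s·e.
Whereas r ∉ Z(G) since r·s = rs ≠ r²²s = s·r.
Checking each of the 46 elements this way gives Z(G) = {e}, of order 1.

Answer: {e}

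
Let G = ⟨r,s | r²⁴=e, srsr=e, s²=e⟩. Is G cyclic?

Every cyclic group is abelian. But r·s = rs while s·r = r²³s, so r·s ≠ s·r and G is not abelian. Hence G is not cyclic.

Answer: No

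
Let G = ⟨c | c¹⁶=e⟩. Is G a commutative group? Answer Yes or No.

G has a single generator, so G is cyclic and hence abelian.

Answer: Yes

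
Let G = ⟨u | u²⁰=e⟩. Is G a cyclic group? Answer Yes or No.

|G| = 20. The element u has order 20 (its powers give 20 distinct elements), so ⟨u⟩ = G and G is cyclic.

Answer: Yes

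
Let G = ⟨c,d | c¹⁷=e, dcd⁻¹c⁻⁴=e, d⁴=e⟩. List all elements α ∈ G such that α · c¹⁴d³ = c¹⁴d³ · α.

⟨c¹⁴d³⟩ ⊆ C_G(c¹⁴d³) since powers of c¹⁴d³ commute with c¹⁴d³; so |C_G(c¹⁴d³)| ≥ |⟨c¹⁴d³⟩| = 4.
By orbit–stabilizer, |C_G(c¹⁴d³)| = |G| / |conj. class of c¹⁴d³| = 68 / 17 = 4.
The 4 elements commuting with c¹⁴d³ are {e, c¹²d, c⁹d², c¹⁴d³}.

Answer: {e, c¹²d, c⁹d², c¹⁴d³}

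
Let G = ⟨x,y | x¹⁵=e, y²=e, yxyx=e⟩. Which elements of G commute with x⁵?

⟨x⁵⟩ ⊆ C_G(x⁵) since powers of x⁵ commute with x⁵; so |C_G(x⁵)| ≥ |⟨x⁵⟩| = 3.
By orbit–stabilizer, |C_G(x⁵)| = |G| / |conj. class of x⁵| = 30 / 2 = 15.
The 15 elements commuting with x⁵ are {e, x, x², x³, x⁴, x⁵, x⁶, x⁷, x⁸, x⁹, x¹⁰, x¹¹, x¹², x¹³, x¹⁴}.

Answer: {e, x, x², x³, x⁴, x⁵, x⁶, x⁷, x⁸, x⁹, x¹⁰, x¹¹, x¹², x¹³, x¹⁴}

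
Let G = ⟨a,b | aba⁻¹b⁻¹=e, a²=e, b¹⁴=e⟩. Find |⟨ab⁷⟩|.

|⟨ab⁷⟩| equals the order of ab⁷. Compute successive powers until reaching e:
  (ab⁷)¹ = ab⁷, (ab⁷)² = e.
The smallest positive k with (ab⁷)ᵏ = e is 2, so |⟨ab⁷⟩| = 2.

Answer: 2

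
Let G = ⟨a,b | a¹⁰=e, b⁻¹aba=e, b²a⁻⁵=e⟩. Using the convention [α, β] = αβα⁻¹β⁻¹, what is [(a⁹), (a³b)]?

[(a⁹), (a³b)] = (a⁹)·(a³b)·(a⁹)⁻¹·(a³b)⁻¹.
  (a⁹) · (a³b) = a²b
  (a²b) · a = ab
  (ab) · (a³b⁻¹) = a⁸

Answer: a⁸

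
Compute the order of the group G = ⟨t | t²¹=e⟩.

G is generated by a single element, so G is cyclic. The relator gives t²¹ = e and no smaller power is forced to be e, so the 21 powers {e, t, t², t³, t⁴, t⁵, t⁶, t⁷, t⁸, t⁹, t²⁰, t¹², t¹³, t¹¹, t¹⁰, t¹⁴, t¹⁵, t¹⁶, t¹⁷, t¹⁸, t¹⁹} are distinct. Hence |G| = 21.

Answer: 21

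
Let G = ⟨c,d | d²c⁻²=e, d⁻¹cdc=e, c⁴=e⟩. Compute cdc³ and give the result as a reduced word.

Multiply left to right, reducing at each step:
  c · d = cd
  (cd) · c³ = d⁻¹

Answer: d⁻¹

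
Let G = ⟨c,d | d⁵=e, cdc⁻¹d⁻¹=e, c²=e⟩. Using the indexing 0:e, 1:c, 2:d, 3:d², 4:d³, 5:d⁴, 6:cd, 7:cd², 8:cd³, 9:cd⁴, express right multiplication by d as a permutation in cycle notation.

(0 2 3 4 5)(1 6 7 8 9)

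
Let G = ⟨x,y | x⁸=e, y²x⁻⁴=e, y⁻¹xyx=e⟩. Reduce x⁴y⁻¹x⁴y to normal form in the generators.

Multiply left to right, reducing at each step:
  (x⁴) · y⁻¹ = y
  y · x⁴ = y⁻¹
  (y⁻¹) · y = e

Answer: e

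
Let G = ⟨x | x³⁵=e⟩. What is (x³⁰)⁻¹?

The order of (x³⁰) is 7 (smallest k with (x³⁰)ᵏ = e), so (x³⁰)⁻¹ = (x³⁰)⁶ = x⁵.
Check: (x³⁰) · (x⁵) → (x³⁰) · x⁵ = e, giving e as required.

Answer: x⁵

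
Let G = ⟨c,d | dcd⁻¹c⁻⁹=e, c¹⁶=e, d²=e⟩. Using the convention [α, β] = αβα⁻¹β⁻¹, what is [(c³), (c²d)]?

[(c³), (c²d)] = (c³)·(c²d)·(c³)⁻¹·(c²d)⁻¹.
  (c³) · (c²d) = c⁵d
  (c⁵d) · (c¹³) = c¹⁰d
  (c¹⁰d) · (c¹⁴d) = c⁸

Answer: c⁸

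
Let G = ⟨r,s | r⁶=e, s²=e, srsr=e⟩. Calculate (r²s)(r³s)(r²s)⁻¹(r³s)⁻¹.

[(r²s), (r³s)] = (r²s)·(r³s)·(r²s)⁻¹·(r³s)⁻¹.
  (r²s) · (r³s) = r⁵
  (r⁵) · (r²s) = rs
  (rs) · (r³s) = r⁴

Answer: r⁴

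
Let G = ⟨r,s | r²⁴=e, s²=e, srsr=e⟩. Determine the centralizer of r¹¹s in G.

⟨r¹¹s⟩ ⊆ C_G(r¹¹s) since powers of r¹¹s commute with r¹¹s; so |C_G(r¹¹s)| ≥ |⟨r¹¹s⟩| = 2.
By orbit–stabilizer, |C_G(r¹¹s)| = |G| / |conj. class of r¹¹s| = 48 / 12 = 4.
The 4 elements commuting with r¹¹s are {e, r¹², r²³s, r¹¹s}.

Answer: {e, r¹², r²³s, r¹¹s}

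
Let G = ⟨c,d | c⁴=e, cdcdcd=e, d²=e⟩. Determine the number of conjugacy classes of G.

The conjugacy classes (representative and size) are:
  [e] (size 1), [c³] (size 6), [c²dc²d] (size 3), [cdc³] (size 6), [dc³] (size 8).
Class equation: 1 + 6 + 3 + 6 + 8 = 24 = |G|. So G has 5 conjugacy classes.

Answer: 5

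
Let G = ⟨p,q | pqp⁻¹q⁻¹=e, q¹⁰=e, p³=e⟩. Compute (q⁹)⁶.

Compute successive powers of (q⁹), reducing at each step:
  (q⁹)²: (q⁹) · q⁹ = q⁸
  (q⁹)³: (q⁸) · q⁹ = q⁷
  (q⁹)⁴: (q⁷) · q⁹ = q⁶
  (q⁹)⁵: (q⁶) · q⁹ = q⁵
  (q⁹)⁶: (q⁵) · q⁹ = q⁴

Answer: q⁴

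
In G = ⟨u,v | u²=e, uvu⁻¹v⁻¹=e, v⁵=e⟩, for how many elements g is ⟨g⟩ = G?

G is cyclic of order 10. An element generates G iff its order is 10, and a cyclic group of order 10 has exactly φ(10) = 4 such elements.

Answer: 4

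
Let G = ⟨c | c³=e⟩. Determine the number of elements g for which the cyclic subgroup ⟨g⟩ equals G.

G is cyclic of order 3. An element generates G iff its order is 3, and a cyclic group of order 3 has exactly φ(3) = 2 such elements.

Answer: 2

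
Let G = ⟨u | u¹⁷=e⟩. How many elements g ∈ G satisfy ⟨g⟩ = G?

G is cyclic of order 17. An element generates G iff its order is 17, and a cyclic group of order 17 has exactly φ(17) = 16 such elements.

Answer: 16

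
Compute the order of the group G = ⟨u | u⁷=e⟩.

G is generated by a single element, so G is cyclic. The relator gives u⁷ = e and no smaller power is forced to be e, so the 7 powers {e, u, u², u³, u⁴, u⁵, u⁶} are distinct. Hence |G| = 7.

Answer: 7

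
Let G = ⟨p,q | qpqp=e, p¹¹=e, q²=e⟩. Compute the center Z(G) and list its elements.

An element z ∈ Z(G) iff z commutes with every generator.
For example e is central: e·p = p = p·e; e·q = q = q·e.
Whereas p ∉ Z(G) since p·q = pq ≠ p¹⁰q = q·p.
Checking each of the 22 elements this way gives Z(G) = {e}, of order 1.

Answer: {e}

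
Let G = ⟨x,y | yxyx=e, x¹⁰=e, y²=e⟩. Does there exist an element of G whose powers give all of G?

Every cyclic group is abelian. But x·y = xy while y·x = x⁹y, so x·y ≠ y·x and G is not abelian. Hence G is not cyclic.

Answer: No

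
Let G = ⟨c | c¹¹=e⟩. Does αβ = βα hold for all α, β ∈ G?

G has a single generator, so G is cyclic and hence abelian.

Answer: Yes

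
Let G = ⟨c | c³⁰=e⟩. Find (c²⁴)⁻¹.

The order of (c²⁴) is 5 (smallest k with (c²⁴)ᵏ = e), so (c²⁴)⁻¹ = (c²⁴)⁴ = c⁶.
Check: (c²⁴) · (c⁶) → (c²⁴) · c⁶ = e, giving e as required.

Answer: c⁶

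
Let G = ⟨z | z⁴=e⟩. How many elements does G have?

G is generated by a single element, so G is cyclic. The relator gives z⁴ = e and no smaller power is forced to be e, so the 4 powers {e, z, z², z³} are distinct. Hence |G| = 4.

Answer: 4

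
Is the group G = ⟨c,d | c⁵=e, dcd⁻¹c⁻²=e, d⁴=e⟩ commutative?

c·d = cd but d·c = c²d, so c·d ≠ d·c and G is not abelian.

Answer: No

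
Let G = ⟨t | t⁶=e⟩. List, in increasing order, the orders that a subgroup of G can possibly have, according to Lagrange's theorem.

|G| = 6 = 2 · 3. By Lagrange's theorem the order of any subgroup divides 6; the divisors of 6 are 1, 2, 3, 6.

Answer: 1, 2, 3, 6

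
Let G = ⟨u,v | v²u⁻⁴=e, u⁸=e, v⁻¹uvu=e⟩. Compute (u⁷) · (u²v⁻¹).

Compute (u⁷) · (u²v⁻¹) by multiplying left to right and reducing via the relations at each step:
  (u⁷) · u² = u
  u · v⁻¹ = uv⁻¹

Answer: uv⁻¹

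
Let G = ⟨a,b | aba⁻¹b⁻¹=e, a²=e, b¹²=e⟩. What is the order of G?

Enumerate words in the generators, reducing via the relations: the distinct elements are
  {a, b, e, ab, b², b³, b⁴, b⁵, b⁶, b⁷, b⁸, b⁹, ab², ab³, ab⁴, ab⁵, ab⁶, ab⁷, ab⁸, ab⁹, b¹¹, b¹⁰, ab¹¹, ab¹⁰}.
No further products give new elements, so |G| = 24.

Answer: 24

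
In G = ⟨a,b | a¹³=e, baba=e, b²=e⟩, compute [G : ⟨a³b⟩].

First find ord(a³b) by computing successive powers:
  (a³b)¹ = a³b, (a³b)² = e.
So |⟨a³b⟩| = ord(a³b) = 2. With |G| = 26, by Lagrange [G : ⟨a³b⟩] = 26/2 = 13.

Answer: 13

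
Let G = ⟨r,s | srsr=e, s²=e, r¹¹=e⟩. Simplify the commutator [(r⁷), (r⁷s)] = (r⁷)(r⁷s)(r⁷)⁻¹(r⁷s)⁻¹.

[(r⁷), (r⁷s)] = (r⁷)·(r⁷s)·(r⁷)⁻¹·(r⁷s)⁻¹.
  (r⁷) · (r⁷s) = r³s
  (r³s) · (r⁴) = r¹⁰s
  (r¹⁰s) · (r⁷s) = r³

Answer: r³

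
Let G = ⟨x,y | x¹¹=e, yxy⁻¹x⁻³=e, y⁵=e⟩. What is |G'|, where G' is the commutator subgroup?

G' = [G, G] is generated by all commutators. The generator-pair commutators are: [x, y] = x⁹.
The subgroup they normally generate is {e, x, x², x³, x⁴, x⁵, x⁶, x⁷, x⁸, x⁹, x¹⁰}, of order 11.
Check: |G/G'| = 55/11 = 5 is the order of the abelianisation.

Answer: 11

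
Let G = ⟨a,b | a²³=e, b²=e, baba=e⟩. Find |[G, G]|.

G' = [G, G] is generated by all commutators. The generator-pair commutators are: [a, b] = a².
The subgroup they normally generate is {e, a, a², a³, a⁴, a⁵, a⁶, a⁷, a⁸, a⁹, a¹⁰, a¹¹, a¹², a¹³, a¹⁴, a¹⁵, a¹⁶, a¹⁷, a¹⁸, a¹⁹, a²⁰, a²¹, a²²}, of order 23.
Check: |G/G'| = 46/23 = 2 is the order of the abelianisation.

Answer: 23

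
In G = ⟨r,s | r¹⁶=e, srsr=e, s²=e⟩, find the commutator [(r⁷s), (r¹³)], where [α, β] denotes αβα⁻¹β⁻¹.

[(r⁷s), (r¹³)] = (r⁷s)·(r¹³)·(r⁷s)⁻¹·(r¹³)⁻¹.
  (r⁷s) · (r¹³) = r¹⁰s
  (r¹⁰s) · (r⁷s) = r³
  (r³) · (r³) = r⁶

Answer: r⁶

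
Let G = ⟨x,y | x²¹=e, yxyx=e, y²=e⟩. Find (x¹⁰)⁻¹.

The order of (x¹⁰) is 21 (smallest k with (x¹⁰)ᵏ = e), so (x¹⁰)⁻¹ = (x¹⁰)²⁰ = x¹¹.
Check: (x¹⁰) · (x¹¹) → (x¹⁰) · x¹¹ = e, giving e as required.

Answer: x¹¹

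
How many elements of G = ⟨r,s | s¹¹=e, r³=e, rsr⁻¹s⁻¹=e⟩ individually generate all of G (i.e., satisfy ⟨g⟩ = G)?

G is cyclic of order 33. An element generates G iff its order is 33, and a cyclic group of order 33 has exactly φ(33) = 20 such elements.

Answer: 20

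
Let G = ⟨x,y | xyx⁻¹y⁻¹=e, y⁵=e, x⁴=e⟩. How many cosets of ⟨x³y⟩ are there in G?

First find ord(x³y) by computing successive powers:
  (x³y)¹ = x³y, (x³y)² = x²y², (x³y)³ = xy³, (x³y)⁴ = y⁴, (x³y)⁵ = x³, (x³y)⁶ = x²y, (x³y)⁷ = xy², (x³y)⁸ = y³, (x³y)⁹ = x³y⁴, (x³y)¹⁰ = x², (x³y)¹¹ = xy, (x³y)¹² = y², (x³y)¹³ = x³y³, (x³y)¹⁴ = x²y⁴, (x³y)¹⁵ = x, (x³y)¹⁶ = y, (x³y)¹⁷ = x³y², (x³y)¹⁸ = x²y³, (x³y)¹⁹ = xy⁴, (x³y)²⁰ = e.
So |⟨x³y⟩| = ord(x³y) = 20. With |G| = 20, by Lagrange [G : ⟨x³y⟩] = 20/20 = 1.

Answer: 1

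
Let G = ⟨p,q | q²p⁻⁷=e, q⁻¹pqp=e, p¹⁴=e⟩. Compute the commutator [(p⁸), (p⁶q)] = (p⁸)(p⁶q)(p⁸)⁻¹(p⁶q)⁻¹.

[(p⁸), (p⁶q)] = (p⁸)·(p⁶q)·(p⁸)⁻¹·(p⁶q)⁻¹.
  (p⁸) · (p⁶q) = q
  q · (p⁶) = pq⁻¹
  (pq⁻¹) · (p⁶q⁻¹) = p²

Answer: p²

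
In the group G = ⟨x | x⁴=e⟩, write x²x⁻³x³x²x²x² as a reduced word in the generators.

Multiply left to right, reducing at each step:
  (x²) · x⁻³ = x³
  (x³) · x³ = x²
  (x²) · x² = e
  e · x² = x²
  (x²) · x² = e

Answer: e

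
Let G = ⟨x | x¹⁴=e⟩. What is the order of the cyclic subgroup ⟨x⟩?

|⟨x⟩| equals the order of x. Compute successive powers until reaching e:
  x¹ = x, x² = x², x³ = x³, x⁴ = x⁴, x⁵ = x⁵, x⁶ = x⁶, x⁷ = x⁷, x⁸ = x⁸, x⁹ = x⁹, x¹⁰ = x¹⁰, x¹¹ = x¹¹, x¹² = x¹², x¹³ = x¹³, x¹⁴ = e.
The smallest positive k with xᵏ = e is 14, so |⟨x⟩| = 14.

Answer: 14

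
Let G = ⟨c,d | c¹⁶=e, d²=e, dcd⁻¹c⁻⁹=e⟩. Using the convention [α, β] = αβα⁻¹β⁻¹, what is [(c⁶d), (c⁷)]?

[(c⁶d), (c⁷)] = (c⁶d)·(c⁷)·(c⁶d)⁻¹·(c⁷)⁻¹.
  (c⁶d) · (c⁷) = c⁵d
  (c⁵d) · (c¹⁰d) = c¹⁵
  (c¹⁵) · (c⁹) = c⁸

Answer: c⁸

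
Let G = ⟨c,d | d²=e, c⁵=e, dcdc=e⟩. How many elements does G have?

Enumerate words in the generators, reducing via the relations: the distinct elements are
  {c, d, e, cd, c², c³, c⁴, c²d, c³d, c⁴d}.
No further products give new elements, so |G| = 10.

Answer: 10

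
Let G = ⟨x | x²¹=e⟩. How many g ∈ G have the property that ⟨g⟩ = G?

G is cyclic of order 21. An element generates G iff its order is 21, and a cyclic group of order 21 has exactly φ(21) = 12 such elements.

Answer: 12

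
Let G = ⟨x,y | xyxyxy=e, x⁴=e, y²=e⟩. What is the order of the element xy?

Compute successive powers until reaching e:
  (xy)¹ = xy, (xy)² = yx³, (xy)³ = e.
The smallest positive k with (xy)ᵏ = e is 3.

Answer: 3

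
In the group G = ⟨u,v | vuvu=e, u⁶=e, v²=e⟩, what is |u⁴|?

Compute successive powers until reaching e:
  (u⁴)¹ = u⁴, (u⁴)² = u², (u⁴)³ = e.
The smallest positive k with (u⁴)ᵏ = e is 3.

Answer: 3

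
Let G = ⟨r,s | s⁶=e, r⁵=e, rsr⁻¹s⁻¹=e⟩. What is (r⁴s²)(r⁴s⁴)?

Compute (r⁴s²) · (r⁴s⁴) by multiplying left to right and reducing via the relations at each step:
  (r⁴s²) · r⁴ = r³s²
  (r³s²) · s⁴ = r³

Answer: r³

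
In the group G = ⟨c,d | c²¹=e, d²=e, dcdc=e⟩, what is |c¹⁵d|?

Compute successive powers until reaching e:
  (c¹⁵d)¹ = c¹⁵d, (c¹⁵d)² = e.
The smallest positive k with (c¹⁵d)ᵏ = e is 2.

Answer: 2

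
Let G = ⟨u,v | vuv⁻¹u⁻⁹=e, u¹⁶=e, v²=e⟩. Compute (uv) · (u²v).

Compute (uv) · (u²v) by multiplying left to right and reducing via the relations at each step:
  (uv) · u² = u³v
  (u³v) · v = u³

Answer: u³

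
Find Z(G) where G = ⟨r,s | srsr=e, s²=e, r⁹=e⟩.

An element z ∈ Z(G) iff z commutes with every generator.
For example e is central: e·r = r = r·e; e·s = s = s·e.
Whereas r ∉ Z(G) since r·s = rs ≠ r⁸s = s·r.
Checking each of the 18 elements this way gives Z(G) = {e}, of order 1.

Answer: {e}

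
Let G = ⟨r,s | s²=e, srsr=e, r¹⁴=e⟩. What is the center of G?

An element z ∈ Z(G) iff z commutes with every generator.
For example r⁷ is central: (r⁷)·r = r⁸ = r·(r⁷); (r⁷)·s = r⁷s = s·(r⁷).
Whereas r ∉ Z(G) since r·s = rs ≠ r¹³s = s·r.
Checking each of the 28 elements this way gives Z(G) = {e, r⁷}, of order 2.

Answer: {e, r⁷}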